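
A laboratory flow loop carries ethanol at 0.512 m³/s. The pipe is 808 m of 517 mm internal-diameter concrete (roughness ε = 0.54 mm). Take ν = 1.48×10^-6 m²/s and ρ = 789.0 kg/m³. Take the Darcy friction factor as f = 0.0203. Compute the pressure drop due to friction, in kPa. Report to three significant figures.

Δp ≈ 74.4 kPa

V = 4Q/(πD²) = 4·0.512/(π·0.517²) = 2.439 m/s
h_f = f(L/D)V²/(2g) = 0.02030·(808/0.517)·2.439²/(2·9.81) = 9.619 m
Δp = ρg·h_f = 789.0·9.81·9.619 = 74.45 kPa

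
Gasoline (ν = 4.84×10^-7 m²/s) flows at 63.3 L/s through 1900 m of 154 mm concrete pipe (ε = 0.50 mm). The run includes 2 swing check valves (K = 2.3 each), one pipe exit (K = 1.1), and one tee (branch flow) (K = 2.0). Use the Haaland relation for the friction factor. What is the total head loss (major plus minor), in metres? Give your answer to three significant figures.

H_L ≈ 200 m

V = 4Q/(πD²) = 3.398 m/s; V²/2g = 0.5886 m
Re = 1.08×10^6, ε/D = 0.00325 → f = 0.02692 (Haaland)
Major: h_f = f(L/D)·V²/2g = 0.02692·12338·0.5886 = 195.5 m
Minor: ΣK = 7.70; h_m = ΣK·V²/2g = 4.532 m
Total H_L = 195.5 + 4.532 = 200.0 m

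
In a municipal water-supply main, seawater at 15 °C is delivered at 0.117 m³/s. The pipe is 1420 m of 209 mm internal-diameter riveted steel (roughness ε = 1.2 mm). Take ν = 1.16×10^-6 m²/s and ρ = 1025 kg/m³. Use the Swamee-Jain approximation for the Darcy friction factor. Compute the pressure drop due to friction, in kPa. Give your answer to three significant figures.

V = 4Q/(πD²) = 4·0.117/(π·0.209²) = 3.410 m/s
Re = VD/ν = 3.410·0.209/1.16×10^-6 = 6.14×10^5 → turbulent
ε/D = 1.2/209 = 0.00574
Swamee-Jain: f = 0.03190
h_f = f(L/D)V²/(2g) = 0.03190·(1420/0.209)·3.410²/(2·9.81) = 128.5 m
Δp = ρg·h_f = 1025·9.81·128.5 = 1292 kPa

Δp ≈ 1290 kPa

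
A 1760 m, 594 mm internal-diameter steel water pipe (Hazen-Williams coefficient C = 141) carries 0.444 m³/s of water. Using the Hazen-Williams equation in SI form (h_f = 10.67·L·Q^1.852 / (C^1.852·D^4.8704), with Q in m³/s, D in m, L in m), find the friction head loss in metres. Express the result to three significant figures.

h_f = 10.67·1760·0.444^1.852 / (141^1.852·0.594^4.8704) = 5.521 m

h_f ≈ 5.52 m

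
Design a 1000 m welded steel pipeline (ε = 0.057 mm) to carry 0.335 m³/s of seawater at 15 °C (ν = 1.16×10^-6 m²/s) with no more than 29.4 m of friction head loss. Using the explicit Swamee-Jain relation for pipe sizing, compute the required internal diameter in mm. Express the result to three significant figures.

Swamee-Jain (Type III): D = 0.66·[ε^1.25·(LQ²/(gh_f))^4.75 + ν·Q^9.4·(L/(gh_f))^5.2]^0.04
LQ²/(gh_f) = 0.3891; L/(gh_f) = 3.467
Term 1 = ε^1.25·(…)^4.75 = 5.59×10^-8; Term 2 = ν·Q^9.4·(…)^5.2 = 2.56×10^-8
D = 0.66·(5.59×10^-8 + 2.56×10^-8)^0.04 = 0.3436 m = 344 mm
Check: V = 3.61 m/s, Re = 1.07×10^6, f = 0.01432, h_f = 27.7 m ≈ 29.4 m ✓

D ≈ 344 mm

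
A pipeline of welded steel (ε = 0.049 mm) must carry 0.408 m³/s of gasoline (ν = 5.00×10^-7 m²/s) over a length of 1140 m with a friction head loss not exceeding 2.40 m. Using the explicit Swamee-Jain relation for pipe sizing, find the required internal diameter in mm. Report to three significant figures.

D ≈ 611 mm

Swamee-Jain (Type III): D = 0.66·[ε^1.25·(LQ²/(gh_f))^4.75 + ν·Q^9.4·(L/(gh_f))^5.2]^0.04
LQ²/(gh_f) = 8.060; L/(gh_f) = 48.42
Term 1 = ε^1.25·(…)^4.75 = 0.0828; Term 2 = ν·Q^9.4·(…)^5.2 = 0.0633
D = 0.66·(0.0828 + 0.0633)^0.04 = 0.6111 m = 611 mm
Check: V = 1.39 m/s, Re = 1.70×10^6, f = 0.01265, h_f = 2.33 m ≈ 2.40 m ✓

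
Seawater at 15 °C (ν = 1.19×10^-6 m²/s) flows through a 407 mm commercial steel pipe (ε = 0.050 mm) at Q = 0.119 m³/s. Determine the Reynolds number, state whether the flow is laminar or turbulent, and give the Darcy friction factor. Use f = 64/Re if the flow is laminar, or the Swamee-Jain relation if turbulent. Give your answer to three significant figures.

V = 4Q/(πD²) = 0.9147 m/s
Re = VD/ν = 0.9147·0.407/1.19×10^-6 = 3.13×10^5
Re > 4000 → turbulent; ε/D = 1.23×10^-4
Swamee-Jain: f = 0.01556

Re ≈ 3.13×10^5; turbulent; f ≈ 0.0156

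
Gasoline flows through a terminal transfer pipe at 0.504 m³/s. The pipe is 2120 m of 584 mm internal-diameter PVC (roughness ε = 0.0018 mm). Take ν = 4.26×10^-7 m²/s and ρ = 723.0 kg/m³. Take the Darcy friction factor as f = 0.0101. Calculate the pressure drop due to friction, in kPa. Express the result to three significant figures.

Δp ≈ 46.9 kPa

V = 4Q/(πD²) = 4·0.504/(π·0.584²) = 1.882 m/s
h_f = f(L/D)V²/(2g) = 0.01010·(2120/0.584)·1.882²/(2·9.81) = 6.616 m
Δp = ρg·h_f = 723.0·9.81·6.616 = 46.92 kPa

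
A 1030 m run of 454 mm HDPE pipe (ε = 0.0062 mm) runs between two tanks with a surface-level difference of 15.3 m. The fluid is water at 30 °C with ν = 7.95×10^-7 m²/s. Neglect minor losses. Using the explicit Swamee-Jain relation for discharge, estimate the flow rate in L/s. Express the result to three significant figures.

Swamee-Jain (Type II): Q = -0.965·√(gD⁵h_f/L)·ln[ε/(3.7D) + √(3.17ν²L/(gD³h_f))]
√(gD⁵h_f/L) = √(9.81·0.454⁵·15.3/1030) = 0.05302
ε/(3.7D) = 3.69×10^-6; √(3.17ν²L/(gD³h_f)) = 1.21×10^-5
Q = -0.965·0.05302·ln(1.581×10^-5) = 0.5656 m³/s
Check: V = 3.49 m/s, Re = 2.00×10^6, f = 0.01086, h_f = 15.3 m ≈ 15.3 m ✓

Q ≈ 566 L/s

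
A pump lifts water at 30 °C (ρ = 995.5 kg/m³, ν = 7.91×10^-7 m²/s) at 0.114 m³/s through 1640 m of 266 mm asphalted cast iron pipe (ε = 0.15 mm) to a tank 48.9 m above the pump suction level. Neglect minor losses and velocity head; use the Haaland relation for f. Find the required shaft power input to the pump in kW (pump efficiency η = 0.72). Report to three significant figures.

P_shaft ≈ 112 kW

V = 4Q/(πD²) = 2.051 m/s; Re = 6.90×10^5; ε/D = 5.64×10^-4; f = 0.01777
h_f = f(L/D)V²/2g = 23.50 m
Total head H = z + h_f = 48.9 + 23.50 = 72.40 m
P_hyd = ρgQH = 995.5·9.81·0.114·72.40 = 80.60 kW
P_shaft = P_hyd/η = 80.60/0.72 = 111.9 kW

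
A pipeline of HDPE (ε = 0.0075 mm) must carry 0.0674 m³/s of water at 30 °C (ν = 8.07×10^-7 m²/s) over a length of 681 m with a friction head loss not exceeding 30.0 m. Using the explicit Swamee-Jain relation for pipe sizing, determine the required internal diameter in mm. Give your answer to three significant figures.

Swamee-Jain (Type III): D = 0.66·[ε^1.25·(LQ²/(gh_f))^4.75 + ν·Q^9.4·(L/(gh_f))^5.2]^0.04
LQ²/(gh_f) = 0.01051; L/(gh_f) = 2.314
Term 1 = ε^1.25·(…)^4.75 = 1.57×10^-16; Term 2 = ν·Q^9.4·(…)^5.2 = 6.18×10^-16
D = 0.66·(1.57×10^-16 + 6.18×10^-16)^0.04 = 0.1641 m = 164 mm
Check: V = 3.19 m/s, Re = 6.48×10^5, f = 0.01330, h_f = 28.6 m ≈ 30.0 m ✓

D ≈ 164 mm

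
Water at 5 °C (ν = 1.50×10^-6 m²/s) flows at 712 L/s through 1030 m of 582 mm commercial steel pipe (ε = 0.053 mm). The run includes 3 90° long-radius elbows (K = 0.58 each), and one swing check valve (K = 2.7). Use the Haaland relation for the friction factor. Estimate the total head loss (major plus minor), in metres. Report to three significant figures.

H_L ≈ 10.1 m

V = 4Q/(πD²) = 2.676 m/s; V²/2g = 0.3651 m
Re = 1.04×10^6, ε/D = 9.11×10^-5 → f = 0.01315 (Haaland)
Major: h_f = f(L/D)·V²/2g = 0.01315·1770·0.3651 = 8.497 m
Minor: ΣK = 4.44; h_m = ΣK·V²/2g = 1.621 m
Total H_L = 8.497 + 1.621 = 10.12 m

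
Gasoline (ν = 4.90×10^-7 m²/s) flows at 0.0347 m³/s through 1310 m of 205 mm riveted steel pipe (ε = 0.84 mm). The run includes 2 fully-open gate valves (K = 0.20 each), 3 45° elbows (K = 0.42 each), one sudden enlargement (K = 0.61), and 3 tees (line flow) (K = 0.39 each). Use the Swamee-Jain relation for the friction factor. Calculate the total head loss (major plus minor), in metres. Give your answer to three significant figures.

H_L ≈ 10.6 m

V = 4Q/(πD²) = 1.051 m/s; V²/2g = 0.05633 m
Re = 4.40×10^5, ε/D = 0.00410 → f = 0.02898 (Swamee-Jain)
Major: h_f = f(L/D)·V²/2g = 0.02898·6390·0.05633 = 10.43 m
Minor: ΣK = 3.44; h_m = ΣK·V²/2g = 0.1938 m
Total H_L = 10.43 + 0.1938 = 10.62 m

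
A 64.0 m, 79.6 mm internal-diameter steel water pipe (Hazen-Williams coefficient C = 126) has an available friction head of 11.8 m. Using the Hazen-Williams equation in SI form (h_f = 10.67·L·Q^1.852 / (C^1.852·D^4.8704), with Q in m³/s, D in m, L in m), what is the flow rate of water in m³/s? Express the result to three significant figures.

Rearranging: Q = [h_f·C^1.852·D^4.8704 / (10.67·L)]^(1/1.852)
Q = [11.8·126^1.852·0.0796^4.8704 / (10.67·64.0)]^0.540 = 0.01813 m³/s

Q ≈ 0.0181 m³/s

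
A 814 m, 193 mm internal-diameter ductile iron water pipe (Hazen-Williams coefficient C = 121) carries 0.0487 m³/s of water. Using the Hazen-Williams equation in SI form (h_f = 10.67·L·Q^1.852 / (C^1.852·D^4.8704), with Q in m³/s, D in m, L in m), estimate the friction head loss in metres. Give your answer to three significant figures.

h_f ≈ 13.5 m

h_f = 10.67·814·0.0487^1.852 / (121^1.852·0.193^4.8704) = 13.50 m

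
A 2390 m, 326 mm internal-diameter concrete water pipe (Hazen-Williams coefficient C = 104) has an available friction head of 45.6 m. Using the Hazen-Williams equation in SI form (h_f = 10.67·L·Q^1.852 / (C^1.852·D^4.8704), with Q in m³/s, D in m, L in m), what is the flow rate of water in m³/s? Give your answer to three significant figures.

Rearranging: Q = [h_f·C^1.852·D^4.8704 / (10.67·L)]^(1/1.852)
Q = [45.6·104^1.852·0.326^4.8704 / (10.67·2390)]^0.540 = 0.1792 m³/s

Q ≈ 0.179 m³/s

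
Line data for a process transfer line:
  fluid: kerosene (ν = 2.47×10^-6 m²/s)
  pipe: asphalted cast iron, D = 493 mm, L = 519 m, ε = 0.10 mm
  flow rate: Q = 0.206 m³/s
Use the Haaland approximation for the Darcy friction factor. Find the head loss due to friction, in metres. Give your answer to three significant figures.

V = 4Q/(πD²) = 4·0.206/(π·0.493²) = 1.079 m/s
Re = VD/ν = 1.079·0.493/2.47×10^-6 = 2.15×10^5 → turbulent
ε/D = 0.10/493 = 2.03×10^-4
Haaland: f = 0.01673
h_f = f(L/D)V²/(2g) = 0.01673·(519/0.493)·1.079²/(2·9.81) = 1.045 m

h_f ≈ 1.05 m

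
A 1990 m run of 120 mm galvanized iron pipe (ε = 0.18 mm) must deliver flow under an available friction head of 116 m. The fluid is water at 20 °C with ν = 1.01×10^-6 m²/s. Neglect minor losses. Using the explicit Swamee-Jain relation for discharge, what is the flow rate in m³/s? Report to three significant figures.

Swamee-Jain (Type II): Q = -0.965·√(gD⁵h_f/L)·ln[ε/(3.7D) + √(3.17ν²L/(gD³h_f))]
√(gD⁵h_f/L) = √(9.81·0.120⁵·116/1990) = 0.003772
ε/(3.7D) = 4.05×10^-4; √(3.17ν²L/(gD³h_f)) = 5.72×10^-5
Q = -0.965·0.003772·ln(4.626×10^-4) = 0.02795 m³/s
Check: V = 2.47 m/s, Re = 2.94×10^5, f = 0.02263, h_f = 117 m ≈ 116 m ✓

Q ≈ 0.0280 m³/s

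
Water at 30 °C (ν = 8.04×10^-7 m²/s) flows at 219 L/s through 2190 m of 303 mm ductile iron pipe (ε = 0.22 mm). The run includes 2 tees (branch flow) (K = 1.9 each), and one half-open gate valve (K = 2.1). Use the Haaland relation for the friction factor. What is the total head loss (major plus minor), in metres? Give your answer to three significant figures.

V = 4Q/(πD²) = 3.037 m/s; V²/2g = 0.4702 m
Re = 1.14×10^6, ε/D = 7.26×10^-4 → f = 0.01852 (Haaland)
Major: h_f = f(L/D)·V²/2g = 0.01852·7228·0.4702 = 62.94 m
Minor: ΣK = 5.90; h_m = ΣK·V²/2g = 2.774 m
Total H_L = 62.94 + 2.774 = 65.71 m

H_L ≈ 65.7 m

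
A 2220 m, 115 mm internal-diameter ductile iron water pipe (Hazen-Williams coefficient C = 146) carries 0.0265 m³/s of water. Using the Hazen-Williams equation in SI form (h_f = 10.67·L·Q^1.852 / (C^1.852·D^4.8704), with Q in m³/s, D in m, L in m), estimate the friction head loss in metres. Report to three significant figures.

h_f = 10.67·2220·0.0265^1.852 / (146^1.852·0.115^4.8704) = 104.9 m

h_f ≈ 105 m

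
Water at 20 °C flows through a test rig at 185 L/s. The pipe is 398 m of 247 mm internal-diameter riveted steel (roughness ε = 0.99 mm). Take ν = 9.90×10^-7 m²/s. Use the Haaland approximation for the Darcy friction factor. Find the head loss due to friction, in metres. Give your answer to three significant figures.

V = 4Q/(πD²) = 4·0.185/(π·0.247²) = 3.861 m/s
Re = VD/ν = 3.861·0.247/9.90×10^-7 = 9.63×10^5 → turbulent
ε/D = 0.99/247 = 0.00401
Haaland: f = 0.02859
h_f = f(L/D)V²/(2g) = 0.02859·(398/0.247)·3.861²/(2·9.81) = 35.01 m

h_f ≈ 35.0 m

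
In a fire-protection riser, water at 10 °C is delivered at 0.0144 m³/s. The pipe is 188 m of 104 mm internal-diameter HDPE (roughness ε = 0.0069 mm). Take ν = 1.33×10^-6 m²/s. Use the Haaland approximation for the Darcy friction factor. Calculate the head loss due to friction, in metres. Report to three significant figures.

V = 4Q/(πD²) = 4·0.0144/(π·0.104²) = 1.695 m/s
Re = VD/ν = 1.695·0.104/1.33×10^-6 = 1.33×10^5 → turbulent
ε/D = 0.0069/104 = 6.63×10^-5
Haaland: f = 0.01716
h_f = f(L/D)V²/(2g) = 0.01716·(188/0.104)·1.695²/(2·9.81) = 4.544 m

h_f ≈ 4.54 m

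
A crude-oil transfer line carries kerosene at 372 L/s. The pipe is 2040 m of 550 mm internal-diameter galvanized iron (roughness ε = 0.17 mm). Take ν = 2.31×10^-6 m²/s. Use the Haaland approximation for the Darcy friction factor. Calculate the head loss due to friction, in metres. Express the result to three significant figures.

V = 4Q/(πD²) = 4·0.372/(π·0.550²) = 1.566 m/s
Re = VD/ν = 1.566·0.550/2.31×10^-6 = 3.73×10^5 → turbulent
ε/D = 0.17/550 = 3.09×10^-4
Haaland: f = 0.01656
h_f = f(L/D)V²/(2g) = 0.01656·(2040/0.550)·1.566²/(2·9.81) = 7.677 m

h_f ≈ 7.68 m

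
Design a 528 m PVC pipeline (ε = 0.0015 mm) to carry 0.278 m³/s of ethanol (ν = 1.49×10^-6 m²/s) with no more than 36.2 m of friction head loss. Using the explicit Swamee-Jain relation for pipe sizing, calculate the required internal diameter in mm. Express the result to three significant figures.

D ≈ 259 mm

Swamee-Jain (Type III): D = 0.66·[ε^1.25·(LQ²/(gh_f))^4.75 + ν·Q^9.4·(L/(gh_f))^5.2]^0.04
LQ²/(gh_f) = 0.1149; L/(gh_f) = 1.487
Term 1 = ε^1.25·(…)^4.75 = 1.81×10^-12; Term 2 = ν·Q^9.4·(…)^5.2 = 6.97×10^-11
D = 0.66·(1.81×10^-12 + 6.97×10^-11)^0.04 = 0.2592 m = 259 mm
Check: V = 5.27 m/s, Re = 9.16×10^5, f = 0.01192, h_f = 34.3 m ≈ 36.2 m ✓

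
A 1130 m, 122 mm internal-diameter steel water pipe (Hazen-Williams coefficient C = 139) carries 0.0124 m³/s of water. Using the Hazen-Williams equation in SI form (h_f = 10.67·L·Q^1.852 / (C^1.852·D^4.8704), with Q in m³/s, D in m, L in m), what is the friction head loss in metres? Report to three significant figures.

h_f = 10.67·1130·0.0124^1.852 / (139^1.852·0.122^4.8704) = 10.74 m

h_f ≈ 10.7 m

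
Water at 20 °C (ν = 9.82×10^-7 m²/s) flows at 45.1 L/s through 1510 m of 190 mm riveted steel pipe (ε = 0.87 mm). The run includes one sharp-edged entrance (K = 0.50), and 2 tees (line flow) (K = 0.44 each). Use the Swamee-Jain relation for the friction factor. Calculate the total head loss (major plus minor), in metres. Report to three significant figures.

V = 4Q/(πD²) = 1.591 m/s; V²/2g = 0.1290 m
Re = 3.08×10^5, ε/D = 0.00458 → f = 0.03004 (Swamee-Jain)
Major: h_f = f(L/D)·V²/2g = 0.03004·7947·0.1290 = 30.79 m
Minor: ΣK = 1.38; h_m = ΣK·V²/2g = 0.1780 m
Total H_L = 30.79 + 0.1780 = 30.97 m

H_L ≈ 31.0 m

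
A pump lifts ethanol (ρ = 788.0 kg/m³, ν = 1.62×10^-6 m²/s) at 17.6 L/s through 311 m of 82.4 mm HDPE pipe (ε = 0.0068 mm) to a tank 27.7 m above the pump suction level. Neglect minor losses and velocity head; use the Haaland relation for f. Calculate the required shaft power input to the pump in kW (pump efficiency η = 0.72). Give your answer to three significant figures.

P_shaft ≈ 11.8 kW

V = 4Q/(πD²) = 3.300 m/s; Re = 1.68×10^5; ε/D = 8.25×10^-5; f = 0.01655
h_f = f(L/D)V²/2g = 34.67 m
Total head H = z + h_f = 27.7 + 34.67 = 62.37 m
P_hyd = ρgQH = 788.0·9.81·0.0176·62.37 = 8.486 kW
P_shaft = P_hyd/η = 8.486/0.72 = 11.79 kW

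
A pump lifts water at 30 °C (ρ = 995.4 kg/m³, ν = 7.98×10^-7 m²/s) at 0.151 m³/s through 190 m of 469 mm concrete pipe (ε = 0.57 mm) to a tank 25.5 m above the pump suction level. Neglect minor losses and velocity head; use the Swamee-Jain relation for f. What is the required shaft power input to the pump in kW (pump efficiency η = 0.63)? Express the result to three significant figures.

V = 4Q/(πD²) = 0.8741 m/s; Re = 5.14×10^5; ε/D = 0.00122; f = 0.02123
h_f = f(L/D)V²/2g = 0.3349 m
Total head H = z + h_f = 25.5 + 0.3349 = 25.83 m
P_hyd = ρgQH = 995.4·9.81·0.151·25.83 = 38.09 kW
P_shaft = P_hyd/η = 38.09/0.63 = 60.47 kW

P_shaft ≈ 60.5 kW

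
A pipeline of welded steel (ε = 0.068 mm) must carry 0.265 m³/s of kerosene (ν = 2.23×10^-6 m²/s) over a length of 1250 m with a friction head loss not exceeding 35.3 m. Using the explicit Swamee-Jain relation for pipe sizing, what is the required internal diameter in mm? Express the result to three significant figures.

D ≈ 322 mm

Swamee-Jain (Type III): D = 0.66·[ε^1.25·(LQ²/(gh_f))^4.75 + ν·Q^9.4·(L/(gh_f))^5.2]^0.04
LQ²/(gh_f) = 0.2535; L/(gh_f) = 3.610
Term 1 = ε^1.25·(…)^4.75 = 9.11×10^-9; Term 2 = ν·Q^9.4·(…)^5.2 = 6.69×10^-9
D = 0.66·(9.11×10^-9 + 6.69×10^-9)^0.04 = 0.3217 m = 322 mm
Check: V = 3.26 m/s, Re = 4.70×10^5, f = 0.01570, h_f = 33.0 m ≈ 35.3 m ✓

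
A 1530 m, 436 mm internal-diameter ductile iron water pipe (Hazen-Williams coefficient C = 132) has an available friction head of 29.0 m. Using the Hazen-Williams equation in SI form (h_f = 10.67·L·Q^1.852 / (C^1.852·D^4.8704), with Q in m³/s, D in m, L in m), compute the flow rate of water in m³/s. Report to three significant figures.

Q ≈ 0.487 m³/s

Rearranging: Q = [h_f·C^1.852·D^4.8704 / (10.67·L)]^(1/1.852)
Q = [29.0·132^1.852·0.436^4.8704 / (10.67·1530)]^0.540 = 0.4868 m³/s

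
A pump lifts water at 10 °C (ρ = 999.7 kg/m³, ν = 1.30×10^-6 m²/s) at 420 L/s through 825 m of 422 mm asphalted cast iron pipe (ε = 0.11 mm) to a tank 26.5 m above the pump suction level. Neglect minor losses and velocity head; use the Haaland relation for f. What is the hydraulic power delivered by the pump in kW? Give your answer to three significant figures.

P_hyd ≈ 166 kW

V = 4Q/(πD²) = 3.003 m/s; Re = 9.75×10^5; ε/D = 2.61×10^-4; f = 0.01525
h_f = f(L/D)V²/2g = 13.70 m
Total head H = z + h_f = 26.5 + 13.70 = 40.20 m
P_hyd = ρgQH = 999.7·9.81·0.420·40.20 = 165.6 kW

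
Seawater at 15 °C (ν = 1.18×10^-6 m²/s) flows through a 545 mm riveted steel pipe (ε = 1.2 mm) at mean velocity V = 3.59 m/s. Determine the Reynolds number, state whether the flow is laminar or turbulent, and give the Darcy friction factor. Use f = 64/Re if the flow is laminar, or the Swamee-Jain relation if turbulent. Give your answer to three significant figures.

Re ≈ 1.66×10^6; turbulent; f ≈ 0.0242

Re = VD/ν = 3.590·0.545/1.18×10^-6 = 1.66×10^6
Re > 4000 → turbulent; ε/D = 0.00220
Swamee-Jain: f = 0.02419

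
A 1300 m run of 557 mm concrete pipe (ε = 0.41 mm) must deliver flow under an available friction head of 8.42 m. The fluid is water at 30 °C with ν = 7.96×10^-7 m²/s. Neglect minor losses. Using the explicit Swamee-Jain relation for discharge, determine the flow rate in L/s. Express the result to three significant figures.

Swamee-Jain (Type II): Q = -0.965·√(gD⁵h_f/L)·ln[ε/(3.7D) + √(3.17ν²L/(gD³h_f))]
√(gD⁵h_f/L) = √(9.81·0.557⁵·8.42/1300) = 0.05837
ε/(3.7D) = 1.99×10^-4; √(3.17ν²L/(gD³h_f)) = 1.35×10^-5
Q = -0.965·0.05837·ln(2.125×10^-4) = 0.4763 m³/s
Check: V = 1.95 m/s, Re = 1.37×10^6, f = 0.01861, h_f = 8.46 m ≈ 8.42 m ✓

Q ≈ 476 L/s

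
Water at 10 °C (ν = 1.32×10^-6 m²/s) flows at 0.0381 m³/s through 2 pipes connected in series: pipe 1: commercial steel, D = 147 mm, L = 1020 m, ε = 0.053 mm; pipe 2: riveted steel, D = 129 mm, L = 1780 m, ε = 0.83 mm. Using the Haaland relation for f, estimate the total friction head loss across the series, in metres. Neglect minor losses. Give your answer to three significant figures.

H ≈ 229 m

Pipe 1: V = 2.245 m/s, Re = 2.50×10^5, ε/D = 3.61×10^-4, f = 0.01748, h_1 = f(L/D)V²/2g = 31.16 m
Pipe 2: V = 2.915 m/s, Re = 2.85×10^5, ε/D = 0.00643, f = 0.03315, h_2 = f(L/D)V²/2g = 198.1 m
Series → Q common, losses add: H = Σh = 229.3 m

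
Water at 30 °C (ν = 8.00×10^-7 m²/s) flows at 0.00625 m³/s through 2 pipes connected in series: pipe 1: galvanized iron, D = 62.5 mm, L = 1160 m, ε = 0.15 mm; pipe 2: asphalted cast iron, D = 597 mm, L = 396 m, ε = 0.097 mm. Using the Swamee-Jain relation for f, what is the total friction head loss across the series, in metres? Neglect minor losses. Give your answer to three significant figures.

H ≈ 101 m

Pipe 1: V = 2.037 m/s, Re = 1.59×10^5, ε/D = 0.00240, f = 0.02577, h_1 = f(L/D)V²/2g = 101.2 m
Pipe 2: V = 0.02233 m/s, Re = 1.67×10^4, ε/D = 1.62×10^-4, f = 0.02741, h_2 = f(L/D)V²/2g = 4.619×10^-4 m
Series → Q common, losses add: H = Σh = 101.2 m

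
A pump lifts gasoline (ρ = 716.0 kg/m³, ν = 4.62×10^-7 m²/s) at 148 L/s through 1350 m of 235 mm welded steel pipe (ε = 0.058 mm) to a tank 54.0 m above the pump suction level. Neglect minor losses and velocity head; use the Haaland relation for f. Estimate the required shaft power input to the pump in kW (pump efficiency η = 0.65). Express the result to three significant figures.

P_shaft ≈ 167 kW

V = 4Q/(πD²) = 3.412 m/s; Re = 1.74×10^6; ε/D = 2.47×10^-4; f = 0.01480
h_f = f(L/D)V²/2g = 50.46 m
Total head H = z + h_f = 54.0 + 50.46 = 104.5 m
P_hyd = ρgQH = 716.0·9.81·0.148·104.5 = 108.6 kW
P_shaft = P_hyd/η = 108.6/0.65 = 167.1 kW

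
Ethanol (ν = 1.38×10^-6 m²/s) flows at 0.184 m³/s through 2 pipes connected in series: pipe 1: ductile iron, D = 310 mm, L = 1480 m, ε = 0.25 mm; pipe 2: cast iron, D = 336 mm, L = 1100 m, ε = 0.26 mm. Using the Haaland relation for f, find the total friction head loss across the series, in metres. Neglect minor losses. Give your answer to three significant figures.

Pipe 1: V = 2.438 m/s, Re = 5.48×10^5, ε/D = 8.06×10^-4, f = 0.01924, h_1 = f(L/D)V²/2g = 27.82 m
Pipe 2: V = 2.075 m/s, Re = 5.05×10^5, ε/D = 7.74×10^-4, f = 0.01912, h_2 = f(L/D)V²/2g = 13.74 m
Series → Q common, losses add: H = Σh = 41.56 m

H ≈ 41.6 m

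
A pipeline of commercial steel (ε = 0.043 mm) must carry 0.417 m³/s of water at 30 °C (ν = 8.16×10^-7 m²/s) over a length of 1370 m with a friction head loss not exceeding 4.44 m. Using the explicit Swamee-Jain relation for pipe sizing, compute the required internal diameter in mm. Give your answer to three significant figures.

Swamee-Jain (Type III): D = 0.66·[ε^1.25·(LQ²/(gh_f))^4.75 + ν·Q^9.4·(L/(gh_f))^5.2]^0.04
LQ²/(gh_f) = 5.469; L/(gh_f) = 31.45
Term 1 = ε^1.25·(…)^4.75 = 0.0111; Term 2 = ν·Q^9.4·(…)^5.2 = 0.0135
D = 0.66·(0.0111 + 0.0135)^0.04 = 0.5691 m = 569 mm
Check: V = 1.64 m/s, Re = 1.14×10^6, f = 0.01297, h_f = 4.28 m ≈ 4.44 m ✓

D ≈ 569 mm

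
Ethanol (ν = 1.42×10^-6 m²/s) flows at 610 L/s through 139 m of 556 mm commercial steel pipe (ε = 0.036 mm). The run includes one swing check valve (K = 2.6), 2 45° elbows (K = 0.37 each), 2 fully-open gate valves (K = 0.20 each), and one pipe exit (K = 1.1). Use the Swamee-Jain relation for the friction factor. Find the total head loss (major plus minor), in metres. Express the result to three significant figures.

H_L ≈ 2.60 m

V = 4Q/(πD²) = 2.512 m/s; V²/2g = 0.3217 m
Re = 9.84×10^5, ε/D = 6.47×10^-5 → f = 0.01297 (Swamee-Jain)
Major: h_f = f(L/D)·V²/2g = 0.01297·250.0·0.3217 = 1.043 m
Minor: ΣK = 4.84; h_m = ΣK·V²/2g = 1.557 m
Total H_L = 1.043 + 1.557 = 2.600 m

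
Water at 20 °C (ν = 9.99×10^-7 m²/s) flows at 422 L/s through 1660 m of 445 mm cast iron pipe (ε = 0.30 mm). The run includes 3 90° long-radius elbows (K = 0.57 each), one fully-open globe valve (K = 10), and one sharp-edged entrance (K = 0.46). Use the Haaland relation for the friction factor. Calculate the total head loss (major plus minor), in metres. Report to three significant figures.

V = 4Q/(πD²) = 2.713 m/s; V²/2g = 0.3752 m
Re = 1.21×10^6, ε/D = 6.74×10^-4 → f = 0.01821 (Haaland)
Major: h_f = f(L/D)·V²/2g = 0.01821·3730·0.3752 = 25.49 m
Minor: ΣK = 12.2; h_m = ΣK·V²/2g = 4.567 m
Total H_L = 25.49 + 4.567 = 30.05 m

H_L ≈ 30.1 m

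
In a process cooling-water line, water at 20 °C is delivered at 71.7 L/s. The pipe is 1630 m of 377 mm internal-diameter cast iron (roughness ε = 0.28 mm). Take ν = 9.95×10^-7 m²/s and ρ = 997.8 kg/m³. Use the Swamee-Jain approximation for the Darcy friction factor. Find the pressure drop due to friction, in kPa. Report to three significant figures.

V = 4Q/(πD²) = 4·0.0717/(π·0.377²) = 0.6423 m/s
Re = VD/ν = 0.6423·0.377/9.95×10^-7 = 2.43×10^5 → turbulent
ε/D = 0.28/377 = 7.43×10^-4
Swamee-Jain: f = 0.01984
h_f = f(L/D)V²/(2g) = 0.01984·(1630/0.377)·0.6423²/(2·9.81) = 1.804 m
Δp = ρg·h_f = 997.8·9.81·1.804 = 17.66 kPa

Δp ≈ 17.7 kPa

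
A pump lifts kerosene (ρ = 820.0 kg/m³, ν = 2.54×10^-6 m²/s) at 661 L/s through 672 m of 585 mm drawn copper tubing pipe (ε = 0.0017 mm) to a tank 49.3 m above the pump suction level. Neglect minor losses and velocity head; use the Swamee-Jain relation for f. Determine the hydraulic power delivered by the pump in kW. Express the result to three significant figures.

P_hyd ≈ 286 kW

V = 4Q/(πD²) = 2.459 m/s; Re = 5.66×10^5; ε/D = 2.91×10^-6; f = 0.01285
h_f = f(L/D)V²/2g = 4.552 m
Total head H = z + h_f = 49.3 + 4.552 = 53.85 m
P_hyd = ρgQH = 820.0·9.81·0.661·53.85 = 286.3 kW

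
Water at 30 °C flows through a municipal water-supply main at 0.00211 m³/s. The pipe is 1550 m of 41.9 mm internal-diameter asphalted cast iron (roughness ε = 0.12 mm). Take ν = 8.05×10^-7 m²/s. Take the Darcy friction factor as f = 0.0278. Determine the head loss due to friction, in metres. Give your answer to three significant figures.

V = 4Q/(πD²) = 4·0.00211/(π·0.0419²) = 1.530 m/s
h_f = f(L/D)V²/(2g) = 0.02780·(1550/0.0419)·1.530²/(2·9.81) = 122.7 m

h_f ≈ 123 m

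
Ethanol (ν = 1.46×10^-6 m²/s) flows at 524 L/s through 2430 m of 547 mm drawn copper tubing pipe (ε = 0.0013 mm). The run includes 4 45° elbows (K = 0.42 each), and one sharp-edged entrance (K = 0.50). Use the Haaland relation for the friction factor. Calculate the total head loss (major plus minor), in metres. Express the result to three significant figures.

H_L ≈ 14.0 m

V = 4Q/(πD²) = 2.230 m/s; V²/2g = 0.2534 m
Re = 8.35×10^5, ε/D = 2.38×10^-6 → f = 0.01198 (Haaland)
Major: h_f = f(L/D)·V²/2g = 0.01198·4442·0.2534 = 13.49 m
Minor: ΣK = 2.18; h_m = ΣK·V²/2g = 0.5524 m
Total H_L = 13.49 + 0.5524 = 14.04 m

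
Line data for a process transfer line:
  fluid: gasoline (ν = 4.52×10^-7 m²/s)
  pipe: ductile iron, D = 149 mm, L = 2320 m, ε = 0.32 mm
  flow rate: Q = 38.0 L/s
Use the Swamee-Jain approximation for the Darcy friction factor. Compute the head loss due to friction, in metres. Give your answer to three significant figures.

h_f ≈ 91.2 m

V = 4Q/(πD²) = 4·0.0380/(π·0.149²) = 2.179 m/s
Re = VD/ν = 2.179·0.149/4.52×10^-7 = 7.18×10^5 → turbulent
ε/D = 0.32/149 = 0.00215
Swamee-Jain: f = 0.02420
h_f = f(L/D)V²/(2g) = 0.02420·(2320/0.149)·2.179²/(2·9.81) = 91.23 m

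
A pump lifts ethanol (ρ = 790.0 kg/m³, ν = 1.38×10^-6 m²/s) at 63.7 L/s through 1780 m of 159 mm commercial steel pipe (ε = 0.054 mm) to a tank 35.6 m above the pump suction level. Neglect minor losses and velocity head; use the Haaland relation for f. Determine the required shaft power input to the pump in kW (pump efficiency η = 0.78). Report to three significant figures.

P_shaft ≈ 85.0 kW

V = 4Q/(πD²) = 3.208 m/s; Re = 3.70×10^5; ε/D = 3.40×10^-4; f = 0.01680
h_f = f(L/D)V²/2g = 98.64 m
Total head H = z + h_f = 35.6 + 98.64 = 134.2 m
P_hyd = ρgQH = 790.0·9.81·0.0637·134.2 = 66.27 kW
P_shaft = P_hyd/η = 66.27/0.78 = 84.96 kW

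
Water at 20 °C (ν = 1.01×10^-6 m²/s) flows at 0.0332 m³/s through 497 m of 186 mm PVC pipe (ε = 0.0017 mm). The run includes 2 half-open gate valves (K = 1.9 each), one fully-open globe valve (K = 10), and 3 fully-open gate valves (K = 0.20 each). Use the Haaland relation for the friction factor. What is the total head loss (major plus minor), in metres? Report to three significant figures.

V = 4Q/(πD²) = 1.222 m/s; V²/2g = 0.07609 m
Re = 2.25×10^5, ε/D = 9.14×10^-6 → f = 0.01521 (Haaland)
Major: h_f = f(L/D)·V²/2g = 0.01521·2672·0.07609 = 3.092 m
Minor: ΣK = 14.4; h_m = ΣK·V²/2g = 1.096 m
Total H_L = 3.092 + 1.096 = 4.188 m

H_L ≈ 4.19 m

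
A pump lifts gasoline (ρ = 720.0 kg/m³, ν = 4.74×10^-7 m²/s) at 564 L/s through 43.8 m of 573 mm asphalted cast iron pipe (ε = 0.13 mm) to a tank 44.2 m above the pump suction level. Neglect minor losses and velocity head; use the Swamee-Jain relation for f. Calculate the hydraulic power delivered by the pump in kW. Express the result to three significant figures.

V = 4Q/(πD²) = 2.187 m/s; Re = 2.64×10^6; ε/D = 2.27×10^-4; f = 0.01452
h_f = f(L/D)V²/2g = 0.2706 m
Total head H = z + h_f = 44.2 + 0.2706 = 44.47 m
P_hyd = ρgQH = 720.0·9.81·0.564·44.47 = 177.2 kW

P_hyd ≈ 177 kW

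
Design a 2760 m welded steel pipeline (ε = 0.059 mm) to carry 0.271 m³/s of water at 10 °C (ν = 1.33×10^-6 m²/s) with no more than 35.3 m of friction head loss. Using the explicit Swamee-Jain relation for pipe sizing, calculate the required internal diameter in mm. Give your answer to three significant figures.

D ≈ 375 mm

Swamee-Jain (Type III): D = 0.66·[ε^1.25·(LQ²/(gh_f))^4.75 + ν·Q^9.4·(L/(gh_f))^5.2]^0.04
LQ²/(gh_f) = 0.5853; L/(gh_f) = 7.970
Term 1 = ε^1.25·(…)^4.75 = 4.06×10^-7; Term 2 = ν·Q^9.4·(…)^5.2 = 3.03×10^-7
D = 0.66·(4.06×10^-7 + 3.03×10^-7)^0.04 = 0.3746 m = 375 mm
Check: V = 2.46 m/s, Re = 6.93×10^5, f = 0.01467, h_f = 33.3 m ≈ 35.3 m ✓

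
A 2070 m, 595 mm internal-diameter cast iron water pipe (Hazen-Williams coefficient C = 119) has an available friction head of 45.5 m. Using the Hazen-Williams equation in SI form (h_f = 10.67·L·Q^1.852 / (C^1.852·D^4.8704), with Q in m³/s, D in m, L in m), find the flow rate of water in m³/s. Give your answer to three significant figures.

Q ≈ 1.08 m³/s

Rearranging: Q = [h_f·C^1.852·D^4.8704 / (10.67·L)]^(1/1.852)
Q = [45.5·119^1.852·0.595^4.8704 / (10.67·2070)]^0.540 = 1.077 m³/s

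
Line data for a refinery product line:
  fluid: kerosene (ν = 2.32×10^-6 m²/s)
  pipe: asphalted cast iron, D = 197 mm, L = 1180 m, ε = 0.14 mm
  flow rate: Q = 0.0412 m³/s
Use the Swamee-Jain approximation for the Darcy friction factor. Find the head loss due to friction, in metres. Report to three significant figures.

h_f ≈ 11.7 m

V = 4Q/(πD²) = 4·0.0412/(π·0.197²) = 1.352 m/s
Re = VD/ν = 1.352·0.197/2.32×10^-6 = 1.15×10^5 → turbulent
ε/D = 0.14/197 = 7.11×10^-4
Swamee-Jain: f = 0.02097
h_f = f(L/D)V²/(2g) = 0.02097·(1180/0.197)·1.352²/(2·9.81) = 11.70 m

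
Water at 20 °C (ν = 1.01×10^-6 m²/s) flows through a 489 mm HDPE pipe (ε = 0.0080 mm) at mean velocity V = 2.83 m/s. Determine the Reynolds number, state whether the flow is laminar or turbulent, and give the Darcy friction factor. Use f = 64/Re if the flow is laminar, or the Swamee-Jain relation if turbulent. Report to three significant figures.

Re ≈ 1.37×10^6; turbulent; f ≈ 0.0115

Re = VD/ν = 2.830·0.489/1.01×10^-6 = 1.37×10^6
Re > 4000 → turbulent; ε/D = 1.64×10^-5
Swamee-Jain: f = 0.01149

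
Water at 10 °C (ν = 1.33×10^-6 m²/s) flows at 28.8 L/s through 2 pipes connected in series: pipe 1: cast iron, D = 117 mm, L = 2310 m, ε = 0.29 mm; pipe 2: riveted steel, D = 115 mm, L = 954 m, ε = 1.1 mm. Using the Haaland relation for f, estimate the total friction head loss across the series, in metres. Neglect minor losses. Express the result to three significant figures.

Pipe 1: V = 2.679 m/s, Re = 2.36×10^5, ε/D = 0.00248, f = 0.02545, h_1 = f(L/D)V²/2g = 183.7 m
Pipe 2: V = 2.773 m/s, Re = 2.40×10^5, ε/D = 0.00957, f = 0.03766, h_2 = f(L/D)V²/2g = 122.4 m
Series → Q common, losses add: H = Σh = 306.2 m

H ≈ 306 m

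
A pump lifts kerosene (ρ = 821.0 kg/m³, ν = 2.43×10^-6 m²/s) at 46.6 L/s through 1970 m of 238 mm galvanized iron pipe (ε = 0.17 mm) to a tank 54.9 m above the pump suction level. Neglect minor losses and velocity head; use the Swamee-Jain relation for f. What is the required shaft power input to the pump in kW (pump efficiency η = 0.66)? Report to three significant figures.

P_shaft ≈ 36.8 kW

V = 4Q/(πD²) = 1.047 m/s; Re = 1.03×10^5; ε/D = 7.14×10^-4; f = 0.02123
h_f = f(L/D)V²/2g = 9.829 m
Total head H = z + h_f = 54.9 + 9.829 = 64.73 m
P_hyd = ρgQH = 821.0·9.81·0.0466·64.73 = 24.29 kW
P_shaft = P_hyd/η = 24.29/0.66 = 36.81 kW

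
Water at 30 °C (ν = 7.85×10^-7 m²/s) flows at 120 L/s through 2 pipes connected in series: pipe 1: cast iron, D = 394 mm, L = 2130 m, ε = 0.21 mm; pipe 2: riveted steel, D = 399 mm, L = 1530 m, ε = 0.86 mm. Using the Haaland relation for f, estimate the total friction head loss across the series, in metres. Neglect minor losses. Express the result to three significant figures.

Pipe 1: V = 0.9842 m/s, Re = 4.94×10^5, ε/D = 5.33×10^-4, f = 0.01779, h_1 = f(L/D)V²/2g = 4.749 m
Pipe 2: V = 0.9597 m/s, Re = 4.88×10^5, ε/D = 0.00216, f = 0.02425, h_2 = f(L/D)V²/2g = 4.366 m
Series → Q common, losses add: H = Σh = 9.116 m

H ≈ 9.12 m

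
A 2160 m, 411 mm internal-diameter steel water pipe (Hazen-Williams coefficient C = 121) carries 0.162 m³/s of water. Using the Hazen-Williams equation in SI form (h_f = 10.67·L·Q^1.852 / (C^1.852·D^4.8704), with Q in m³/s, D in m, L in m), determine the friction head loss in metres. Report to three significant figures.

h_f ≈ 8.36 m

h_f = 10.67·2160·0.162^1.852 / (121^1.852·0.411^4.8704) = 8.357 m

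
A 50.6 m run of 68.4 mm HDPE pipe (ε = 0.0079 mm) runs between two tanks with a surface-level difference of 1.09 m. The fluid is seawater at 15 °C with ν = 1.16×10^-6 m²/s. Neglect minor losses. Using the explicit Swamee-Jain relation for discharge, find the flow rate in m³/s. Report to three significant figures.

Swamee-Jain (Type II): Q = -0.965·√(gD⁵h_f/L)·ln[ε/(3.7D) + √(3.17ν²L/(gD³h_f))]
√(gD⁵h_f/L) = √(9.81·0.0684⁵·1.09/50.6) = 5.625×10^-4
ε/(3.7D) = 3.12×10^-5; √(3.17ν²L/(gD³h_f)) = 2.51×10^-4
Q = -0.965·5.625×10^-4·ln(2.824×10^-4) = 0.004436 m³/s
Check: V = 1.21 m/s, Re = 7.12×10^4, f = 0.01977, h_f = 1.09 m ≈ 1.09 m ✓

Q ≈ 0.00444 m³/s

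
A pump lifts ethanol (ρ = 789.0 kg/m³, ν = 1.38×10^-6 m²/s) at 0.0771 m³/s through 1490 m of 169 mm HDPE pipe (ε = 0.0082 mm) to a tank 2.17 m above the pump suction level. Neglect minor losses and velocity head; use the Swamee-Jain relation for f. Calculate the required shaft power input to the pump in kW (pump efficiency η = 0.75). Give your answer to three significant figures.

P_shaft ≈ 61.6 kW

V = 4Q/(πD²) = 3.437 m/s; Re = 4.21×10^5; ε/D = 4.85×10^-5; f = 0.01416
h_f = f(L/D)V²/2g = 75.19 m
Total head H = z + h_f = 2.17 + 75.19 = 77.36 m
P_hyd = ρgQH = 789.0·9.81·0.0771·77.36 = 46.16 kW
P_shaft = P_hyd/η = 46.16/0.75 = 61.55 kW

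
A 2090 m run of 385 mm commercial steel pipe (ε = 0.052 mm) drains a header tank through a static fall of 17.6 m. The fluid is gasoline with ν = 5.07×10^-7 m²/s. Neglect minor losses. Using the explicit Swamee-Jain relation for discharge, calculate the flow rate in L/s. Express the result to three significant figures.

Q ≈ 253 L/s

Swamee-Jain (Type II): Q = -0.965·√(gD⁵h_f/L)·ln[ε/(3.7D) + √(3.17ν²L/(gD³h_f))]
√(gD⁵h_f/L) = √(9.81·0.385⁵·17.6/2090) = 0.02643
ε/(3.7D) = 3.65×10^-5; √(3.17ν²L/(gD³h_f)) = 1.31×10^-5
Q = -0.965·0.02643·ln(4.965×10^-5) = 0.2528 m³/s
Check: V = 2.17 m/s, Re = 1.65×10^6, f = 0.01357, h_f = 17.7 m ≈ 17.6 m ✓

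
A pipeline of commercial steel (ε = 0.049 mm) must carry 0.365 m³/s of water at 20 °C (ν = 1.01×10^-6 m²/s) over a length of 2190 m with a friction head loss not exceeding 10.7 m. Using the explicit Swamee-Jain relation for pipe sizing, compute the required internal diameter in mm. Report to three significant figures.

D ≈ 502 mm

Swamee-Jain (Type III): D = 0.66·[ε^1.25·(LQ²/(gh_f))^4.75 + ν·Q^9.4·(L/(gh_f))^5.2]^0.04
LQ²/(gh_f) = 2.780; L/(gh_f) = 20.86
Term 1 = ε^1.25·(…)^4.75 = 5.27×10^-4; Term 2 = ν·Q^9.4·(…)^5.2 = 5.63×10^-4
D = 0.66·(5.27×10^-4 + 5.63×10^-4)^0.04 = 0.5024 m = 502 mm
Check: V = 1.84 m/s, Re = 9.16×10^5, f = 0.01357, h_f = 10.2 m ≈ 10.7 m ✓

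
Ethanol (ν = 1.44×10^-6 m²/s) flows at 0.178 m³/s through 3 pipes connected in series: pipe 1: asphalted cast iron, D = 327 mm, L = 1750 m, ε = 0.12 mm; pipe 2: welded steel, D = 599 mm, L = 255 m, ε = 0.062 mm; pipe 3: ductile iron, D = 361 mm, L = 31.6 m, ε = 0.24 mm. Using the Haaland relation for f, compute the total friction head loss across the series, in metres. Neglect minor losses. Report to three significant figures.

Pipe 1: V = 2.120 m/s, Re = 4.81×10^5, ε/D = 3.67×10^-4, f = 0.01671, h_1 = f(L/D)V²/2g = 20.47 m
Pipe 2: V = 0.6316 m/s, Re = 2.63×10^5, ε/D = 1.04×10^-4, f = 0.01555, h_2 = f(L/D)V²/2g = 0.1346 m
Pipe 3: V = 1.739 m/s, Re = 4.36×10^5, ε/D = 6.65×10^-4, f = 0.01865, h_3 = f(L/D)V²/2g = 0.2516 m
Series → Q common, losses add: H = Σh = 20.86 m

H ≈ 20.9 m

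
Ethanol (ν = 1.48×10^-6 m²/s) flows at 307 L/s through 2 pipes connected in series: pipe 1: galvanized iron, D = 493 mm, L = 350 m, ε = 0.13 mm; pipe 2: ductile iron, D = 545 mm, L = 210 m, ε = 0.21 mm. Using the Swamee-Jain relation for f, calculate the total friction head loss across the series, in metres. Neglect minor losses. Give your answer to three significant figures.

Pipe 1: V = 1.608 m/s, Re = 5.36×10^5, ε/D = 2.64×10^-4, f = 0.01600, h_1 = f(L/D)V²/2g = 1.497 m
Pipe 2: V = 1.316 m/s, Re = 4.85×10^5, ε/D = 3.85×10^-4, f = 0.01705, h_2 = f(L/D)V²/2g = 0.5797 m
Series → Q common, losses add: H = Σh = 2.077 m

H ≈ 2.08 m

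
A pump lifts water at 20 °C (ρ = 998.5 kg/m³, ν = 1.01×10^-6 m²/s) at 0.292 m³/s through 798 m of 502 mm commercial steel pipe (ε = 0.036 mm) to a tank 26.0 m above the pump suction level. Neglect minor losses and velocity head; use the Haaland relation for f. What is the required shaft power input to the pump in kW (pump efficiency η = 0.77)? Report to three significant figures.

V = 4Q/(πD²) = 1.475 m/s; Re = 7.33×10^5; ε/D = 7.17×10^-5; f = 0.01331
h_f = f(L/D)V²/2g = 2.347 m
Total head H = z + h_f = 26.0 + 2.347 = 28.35 m
P_hyd = ρgQH = 998.5·9.81·0.292·28.35 = 81.08 kW
P_shaft = P_hyd/η = 81.08/0.77 = 105.3 kW

P_shaft ≈ 105 kW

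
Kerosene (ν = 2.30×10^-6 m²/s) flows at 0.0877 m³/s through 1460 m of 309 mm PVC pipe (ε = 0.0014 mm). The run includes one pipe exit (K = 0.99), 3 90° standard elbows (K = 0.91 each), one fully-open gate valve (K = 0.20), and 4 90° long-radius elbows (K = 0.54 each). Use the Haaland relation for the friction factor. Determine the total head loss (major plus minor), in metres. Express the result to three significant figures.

H_L ≈ 5.78 m

V = 4Q/(πD²) = 1.169 m/s; V²/2g = 0.06971 m
Re = 1.57×10^5, ε/D = 4.53×10^-6 → f = 0.01628 (Haaland)
Major: h_f = f(L/D)·V²/2g = 0.01628·4725·0.06971 = 5.361 m
Minor: ΣK = 6.08; h_m = ΣK·V²/2g = 0.4238 m
Total H_L = 5.361 + 0.4238 = 5.785 m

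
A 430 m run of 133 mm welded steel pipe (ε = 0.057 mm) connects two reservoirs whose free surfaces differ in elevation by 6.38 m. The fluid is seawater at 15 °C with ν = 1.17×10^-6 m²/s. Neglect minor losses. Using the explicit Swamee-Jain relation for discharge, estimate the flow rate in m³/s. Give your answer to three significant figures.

Swamee-Jain (Type II): Q = -0.965·√(gD⁵h_f/L)·ln[ε/(3.7D) + √(3.17ν²L/(gD³h_f))]
√(gD⁵h_f/L) = √(9.81·0.133⁵·6.38/430) = 0.002461
ε/(3.7D) = 1.16×10^-4; √(3.17ν²L/(gD³h_f)) = 1.13×10^-4
Q = -0.965·0.002461·ln(2.284×10^-4) = 0.01991 m³/s
Check: V = 1.43 m/s, Re = 1.63×10^5, f = 0.01894, h_f = 6.41 m ≈ 6.38 m ✓

Q ≈ 0.0199 m³/s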